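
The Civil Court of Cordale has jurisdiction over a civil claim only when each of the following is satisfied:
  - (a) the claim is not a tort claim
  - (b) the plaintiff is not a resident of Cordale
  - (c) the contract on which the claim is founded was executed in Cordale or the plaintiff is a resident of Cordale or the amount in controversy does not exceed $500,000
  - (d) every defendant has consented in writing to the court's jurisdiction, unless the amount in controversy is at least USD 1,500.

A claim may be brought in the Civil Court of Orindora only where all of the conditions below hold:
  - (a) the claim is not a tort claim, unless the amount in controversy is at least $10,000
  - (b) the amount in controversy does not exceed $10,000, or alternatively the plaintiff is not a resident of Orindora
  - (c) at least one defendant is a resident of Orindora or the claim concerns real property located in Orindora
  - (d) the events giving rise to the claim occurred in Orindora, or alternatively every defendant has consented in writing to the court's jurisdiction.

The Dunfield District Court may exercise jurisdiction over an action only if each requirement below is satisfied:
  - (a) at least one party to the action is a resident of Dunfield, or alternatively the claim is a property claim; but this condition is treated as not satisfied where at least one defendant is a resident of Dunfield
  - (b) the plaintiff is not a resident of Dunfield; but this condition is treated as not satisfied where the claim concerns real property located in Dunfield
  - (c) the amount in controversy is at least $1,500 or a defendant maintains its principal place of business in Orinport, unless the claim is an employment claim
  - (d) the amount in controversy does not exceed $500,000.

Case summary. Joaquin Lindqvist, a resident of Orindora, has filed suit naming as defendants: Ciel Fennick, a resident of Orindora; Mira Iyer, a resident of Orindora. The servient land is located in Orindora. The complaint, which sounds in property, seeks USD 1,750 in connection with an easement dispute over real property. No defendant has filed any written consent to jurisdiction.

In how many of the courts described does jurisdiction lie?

The Civil Court of Cordale:
  (a) The claim is a property claim, not a tort claim. Met.
  (b) The plaintiff resides in Orindora, which is not Cordale. Satisfied.
  (c) The amount in controversy is USD 1,750, within the 500,000 dollars ceiling, so this disjunct is met. Condition met.
  (d) No such written consent has been filed. But the amount in controversy is $1,750, which meets the $1,500 floor, and the 'unless' clause therefore excuses the requirement. Condition met.
  → All conditions met; jurisdiction exists.
The Civil Court of Orindora:
  (a) The claim is a property claim, not a tort claim. Met.
  (b) The amount in controversy is $1,750, within the 10,000 dollars ceiling, so one alternative holds. Satisfied.
  (c) Ciel Fennick resides in Orindora, which satisfies one of the alternatives. Condition met.
  (d) The operative events occurred in Orindora, which satisfies one of the alternatives. Met.
  → Every requirement is satisfied — jurisdiction.
The Dunfield District Court:
  (a) The claim is a property claim, so one alternative holds. And the carve-out is inapplicable — no defendant resides in Dunfield (they reside in Orindora, Orindora). Satisfied.
  (b) The plaintiff resides in Orindora, which is not Dunfield. And the carve-out is inapplicable — the property lies in Orindora, not Dunfield. Satisfied.
  (c) The amount in controversy is USD 1,750, which meets the USD 1,500 floor, so this disjunct is met. Satisfied.
  (d) The amount in controversy is $1,750, within the $500,000 ceiling. Satisfied.
  → All conditions met; jurisdiction exists.
Courts with jurisdiction: the Civil Court of Cordale, the Civil Court of Orindora, the Dunfield District Court — 3 in total.

3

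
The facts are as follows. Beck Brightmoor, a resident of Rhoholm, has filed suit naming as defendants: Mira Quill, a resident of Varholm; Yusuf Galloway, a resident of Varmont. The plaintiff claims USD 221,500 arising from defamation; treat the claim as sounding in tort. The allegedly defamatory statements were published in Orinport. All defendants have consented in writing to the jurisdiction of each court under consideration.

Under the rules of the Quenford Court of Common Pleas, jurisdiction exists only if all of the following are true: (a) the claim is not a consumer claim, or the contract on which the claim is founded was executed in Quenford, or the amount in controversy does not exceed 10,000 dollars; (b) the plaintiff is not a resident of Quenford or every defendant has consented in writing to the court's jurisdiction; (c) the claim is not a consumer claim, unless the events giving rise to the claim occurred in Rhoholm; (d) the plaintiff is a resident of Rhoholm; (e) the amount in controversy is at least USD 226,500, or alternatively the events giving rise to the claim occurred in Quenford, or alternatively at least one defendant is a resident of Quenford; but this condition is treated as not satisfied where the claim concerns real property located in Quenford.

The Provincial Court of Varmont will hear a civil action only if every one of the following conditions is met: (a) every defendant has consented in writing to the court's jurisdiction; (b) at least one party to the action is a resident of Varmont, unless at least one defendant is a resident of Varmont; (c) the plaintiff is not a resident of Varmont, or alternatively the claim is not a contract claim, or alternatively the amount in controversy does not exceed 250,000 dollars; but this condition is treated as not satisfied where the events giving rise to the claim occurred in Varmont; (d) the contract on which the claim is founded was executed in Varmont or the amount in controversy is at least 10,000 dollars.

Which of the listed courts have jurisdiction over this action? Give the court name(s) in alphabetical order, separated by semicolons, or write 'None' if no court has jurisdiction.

the Provincial Court of Varmont

The Quenford Court of Common Pleas:
  (a) The claim is a tort claim, not a consumer claim, so one alternative holds. Met.
  (b) The plaintiff resides in Rhoholm, which is not Quenford, which satisfies one of the alternatives. Satisfied.
  (c) The claim is a tort claim, not a consumer claim. Met.
  (d) The plaintiff resides in Rhoholm. Satisfied.
  (e) The amount in controversy is 221,500 dollars, below the USD 226,500 floor; the operative events occurred in Orinport, not Quenford; no defendant resides in Quenford (they reside in Varholm, Varmont) — every alternative fails. Fails.
  → Not every requirement is met — no jurisdiction.
The Provincial Court of Varmont:
  (a) Every defendant has filed written consent. Met.
  (b) Yusuf Galloway resides in Varmont. Met.
  (c) The plaintiff resides in Rhoholm, which is not Varmont — that alternative is enough. And the carve-out is inapplicable — the operative events occurred in Orinport, not Varmont. Satisfied.
  (d) The amount in controversy is USD 221,500, which meets the $10,000 floor — that alternative is enough. Condition met.
  → All conditions met; jurisdiction exists.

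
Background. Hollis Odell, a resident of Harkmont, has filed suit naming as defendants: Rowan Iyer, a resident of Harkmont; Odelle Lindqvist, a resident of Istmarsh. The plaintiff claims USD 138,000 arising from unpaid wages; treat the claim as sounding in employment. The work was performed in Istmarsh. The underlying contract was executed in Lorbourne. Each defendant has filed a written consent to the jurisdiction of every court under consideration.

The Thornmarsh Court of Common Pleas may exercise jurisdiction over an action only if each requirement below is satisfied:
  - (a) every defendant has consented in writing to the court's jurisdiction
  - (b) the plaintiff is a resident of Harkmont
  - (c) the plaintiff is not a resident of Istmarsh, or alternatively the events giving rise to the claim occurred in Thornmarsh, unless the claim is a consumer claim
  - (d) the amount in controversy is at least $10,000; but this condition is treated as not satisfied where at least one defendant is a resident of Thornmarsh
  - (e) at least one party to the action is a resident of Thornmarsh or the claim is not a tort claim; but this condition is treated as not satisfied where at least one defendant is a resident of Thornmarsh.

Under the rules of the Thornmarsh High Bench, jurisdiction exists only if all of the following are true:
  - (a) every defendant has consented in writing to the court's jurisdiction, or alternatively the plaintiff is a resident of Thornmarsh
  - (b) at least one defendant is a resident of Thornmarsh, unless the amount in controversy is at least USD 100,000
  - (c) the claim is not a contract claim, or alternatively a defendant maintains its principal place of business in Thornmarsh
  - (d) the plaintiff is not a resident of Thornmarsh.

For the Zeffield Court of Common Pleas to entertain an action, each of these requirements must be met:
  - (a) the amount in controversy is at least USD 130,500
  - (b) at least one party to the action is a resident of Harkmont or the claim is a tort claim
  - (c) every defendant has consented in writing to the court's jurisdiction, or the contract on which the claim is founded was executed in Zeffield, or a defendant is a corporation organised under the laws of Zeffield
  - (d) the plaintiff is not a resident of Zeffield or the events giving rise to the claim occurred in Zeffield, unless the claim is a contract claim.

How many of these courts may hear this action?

3

The Thornmarsh Court of Common Pleas:
  (a) Every defendant has filed written consent. Met.
  (b) The plaintiff resides in Harkmont. Met.
  (c) The plaintiff resides in Harkmont, which is not Istmarsh, so this disjunct is met. Satisfied.
  (d) The amount in controversy is 138,000 dollars, which meets the USD 10,000 floor. And the carve-out is inapplicable — no defendant resides in Thornmarsh (they reside in Harkmont, Istmarsh). Satisfied.
  (e) The claim is an employment claim, not a tort claim — that alternative is enough. The carve-out does not apply: no defendant resides in Thornmarsh (they reside in Harkmont, Istmarsh). Condition met.
  → Jurisdiction lies.
The Thornmarsh High Bench:
  (a) Every defendant has filed written consent, so this disjunct is met. Condition met.
  (b) No defendant resides in Thornmarsh (they reside in Harkmont, Istmarsh). But the amount in controversy is 138,000 dollars, which meets the USD 100,000 floor, and the 'unless' clause therefore excuses the requirement. Satisfied.
  (c) The claim is an employment claim, not a contract claim, so this disjunct is met. Condition met.
  (d) The plaintiff resides in Harkmont, which is not Thornmarsh. Satisfied.
  → The court has jurisdiction.
The Zeffield Court of Common Pleas:
  (a) The amount in controversy is USD 138,000, which meets the USD 130,500 floor. Met.
  (b) Hollis Odell resides in Harkmont, so this disjunct is met. Satisfied.
  (c) Every defendant has filed written consent, so one alternative holds. Met.
  (d) The plaintiff resides in Harkmont, which is not Zeffield — that alternative is enough. Condition met.
  → The court has jurisdiction.
Courts with jurisdiction: the Thornmarsh Court of Common Pleas, the Thornmarsh High Bench, the Zeffield Court of Common Pleas — 3 in total.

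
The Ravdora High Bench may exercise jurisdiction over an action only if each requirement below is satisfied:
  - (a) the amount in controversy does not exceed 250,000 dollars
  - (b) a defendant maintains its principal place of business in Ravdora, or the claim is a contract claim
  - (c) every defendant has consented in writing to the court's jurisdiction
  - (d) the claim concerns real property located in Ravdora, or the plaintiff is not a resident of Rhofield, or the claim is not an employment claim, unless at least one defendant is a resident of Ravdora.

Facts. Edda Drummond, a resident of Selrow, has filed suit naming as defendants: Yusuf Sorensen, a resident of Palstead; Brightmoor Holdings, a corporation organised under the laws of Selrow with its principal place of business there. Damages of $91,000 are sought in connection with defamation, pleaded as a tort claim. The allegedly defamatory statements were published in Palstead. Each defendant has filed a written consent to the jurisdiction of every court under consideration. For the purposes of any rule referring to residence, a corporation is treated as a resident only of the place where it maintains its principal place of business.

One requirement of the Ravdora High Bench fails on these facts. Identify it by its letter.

(b)

The Ravdora High Bench:
  (a) The amount in controversy is 91,000 dollars, within the $250,000 ceiling. Met.
  (b) The corporate defendant(s) have their principal place of business in Selrow, not Ravdora; the claim is a tort claim, not a contract claim — none of the alternatives is met. Condition not met.
  (c) Every defendant has filed written consent. Condition met.
  (d) The plaintiff resides in Selrow, which is not Rhofield — that alternative is enough. Satisfied.
Only condition (b) fails.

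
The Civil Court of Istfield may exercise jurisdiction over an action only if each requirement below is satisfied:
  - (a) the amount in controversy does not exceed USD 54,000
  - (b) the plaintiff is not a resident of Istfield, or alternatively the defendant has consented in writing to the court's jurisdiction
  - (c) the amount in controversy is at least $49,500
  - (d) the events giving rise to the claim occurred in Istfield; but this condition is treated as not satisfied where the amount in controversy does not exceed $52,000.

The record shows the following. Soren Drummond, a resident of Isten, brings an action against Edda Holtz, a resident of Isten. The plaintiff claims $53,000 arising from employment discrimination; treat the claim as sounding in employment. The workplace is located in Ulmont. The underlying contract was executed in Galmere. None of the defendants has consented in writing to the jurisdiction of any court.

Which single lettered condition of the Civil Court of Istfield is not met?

(d)

The Civil Court of Istfield:
  (a) The amount in controversy is 53,000 dollars, within the USD 54,000 ceiling. Condition met.
  (b) The plaintiff resides in Isten, which is not Istfield, so one alternative holds. Condition met.
  (c) The amount in controversy is USD 53,000, which meets the $49,500 floor. Met.
  (d) The operative events occurred in Ulmont, not Istfield. Not met.
Only condition (d) fails.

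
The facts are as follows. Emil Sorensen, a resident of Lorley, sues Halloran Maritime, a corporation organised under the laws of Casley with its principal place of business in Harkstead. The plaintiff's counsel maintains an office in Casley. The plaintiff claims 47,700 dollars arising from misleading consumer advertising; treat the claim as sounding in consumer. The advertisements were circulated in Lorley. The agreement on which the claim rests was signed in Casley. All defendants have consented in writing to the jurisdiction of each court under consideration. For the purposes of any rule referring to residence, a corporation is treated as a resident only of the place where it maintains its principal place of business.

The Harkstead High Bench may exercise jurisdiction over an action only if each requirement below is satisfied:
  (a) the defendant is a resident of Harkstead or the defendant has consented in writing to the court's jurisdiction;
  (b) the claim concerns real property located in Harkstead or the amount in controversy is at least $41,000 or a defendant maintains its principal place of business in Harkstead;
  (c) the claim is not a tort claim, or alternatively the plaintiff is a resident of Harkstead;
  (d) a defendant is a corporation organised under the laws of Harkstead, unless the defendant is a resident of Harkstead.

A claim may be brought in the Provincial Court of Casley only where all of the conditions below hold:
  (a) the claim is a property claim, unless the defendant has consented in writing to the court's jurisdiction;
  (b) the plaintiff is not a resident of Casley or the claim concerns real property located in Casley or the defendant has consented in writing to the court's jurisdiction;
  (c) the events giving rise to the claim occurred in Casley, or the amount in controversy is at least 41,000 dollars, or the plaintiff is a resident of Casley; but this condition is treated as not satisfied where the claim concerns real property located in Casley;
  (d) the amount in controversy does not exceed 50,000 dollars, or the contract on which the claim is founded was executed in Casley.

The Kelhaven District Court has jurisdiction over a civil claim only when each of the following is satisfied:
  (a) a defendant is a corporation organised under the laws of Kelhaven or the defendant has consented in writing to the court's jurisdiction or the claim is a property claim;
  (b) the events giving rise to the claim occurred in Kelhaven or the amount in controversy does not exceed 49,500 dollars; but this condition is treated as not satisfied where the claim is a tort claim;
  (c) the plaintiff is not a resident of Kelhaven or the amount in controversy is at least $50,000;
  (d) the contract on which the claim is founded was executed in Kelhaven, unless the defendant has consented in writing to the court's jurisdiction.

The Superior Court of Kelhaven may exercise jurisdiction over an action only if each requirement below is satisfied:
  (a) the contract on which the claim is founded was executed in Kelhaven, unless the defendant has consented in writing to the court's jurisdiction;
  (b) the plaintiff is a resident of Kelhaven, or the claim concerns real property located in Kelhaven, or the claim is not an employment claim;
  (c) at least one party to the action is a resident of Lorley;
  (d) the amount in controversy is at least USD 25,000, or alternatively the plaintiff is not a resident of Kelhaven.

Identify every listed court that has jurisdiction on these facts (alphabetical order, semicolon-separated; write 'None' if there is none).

the Harkstead High Bench; the Kelhaven District Court; the Provincial Court of Casley; the Superior Court of Kelhaven

The Harkstead High Bench:
  (a) The defendant resides in Harkstead — that alternative is enough. Met.
  (b) The amount in controversy is $47,700, which meets the 41,000 dollars floor, which satisfies one of the alternatives. Met.
  (c) The claim is a consumer claim, not a tort claim — that alternative is enough. Condition met.
  (d) The corporate defendant(s) are organised in Casley, not Harkstead. The proviso rescues it, though: the defendant resides in Harkstead. Condition met.
  → All conditions met; jurisdiction exists.
The Provincial Court of Casley:
  (a) The claim is a consumer claim, not a property claim. But every defendant has filed written consent, and the 'unless' clause therefore excuses the requirement. Satisfied.
  (b) The plaintiff resides in Lorley, which is not Casley — that alternative is enough. Satisfied.
  (c) The amount in controversy is USD 47,700, which meets the $41,000 floor, so one alternative holds. And the carve-out is inapplicable — the claim does not concern real property. Satisfied.
  (d) The amount in controversy is $47,700, within the $50,000 ceiling, so this disjunct is met. Condition met.
  → The court has jurisdiction.
The Kelhaven District Court:
  (a) Every defendant has filed written consent, so this disjunct is met. Satisfied.
  (b) The amount in controversy is $47,700, within the 49,500 dollars ceiling — that alternative is enough. The carve-out does not apply: the claim is a consumer claim, not a tort claim. Condition met.
  (c) The plaintiff resides in Lorley, which is not Kelhaven, so one alternative holds. Satisfied.
  (d) The contract was executed in Casley, not Kelhaven. The proviso rescues it, though: every defendant has filed written consent. Met.
  → All conditions met; jurisdiction exists.
The Superior Court of Kelhaven:
  (a) The contract was executed in Casley, not Kelhaven. But every defendant has filed written consent, and the 'unless' clause therefore excuses the requirement. Condition met.
  (b) The claim is a consumer claim, not an employment claim, so one alternative holds. Met.
  (c) Emil Sorensen resides in Lorley. Satisfied.
  (d) The amount in controversy is $47,700, which meets the 25,000 dollars floor, which satisfies one of the alternatives. Satisfied.
  → All conditions met; jurisdiction exists.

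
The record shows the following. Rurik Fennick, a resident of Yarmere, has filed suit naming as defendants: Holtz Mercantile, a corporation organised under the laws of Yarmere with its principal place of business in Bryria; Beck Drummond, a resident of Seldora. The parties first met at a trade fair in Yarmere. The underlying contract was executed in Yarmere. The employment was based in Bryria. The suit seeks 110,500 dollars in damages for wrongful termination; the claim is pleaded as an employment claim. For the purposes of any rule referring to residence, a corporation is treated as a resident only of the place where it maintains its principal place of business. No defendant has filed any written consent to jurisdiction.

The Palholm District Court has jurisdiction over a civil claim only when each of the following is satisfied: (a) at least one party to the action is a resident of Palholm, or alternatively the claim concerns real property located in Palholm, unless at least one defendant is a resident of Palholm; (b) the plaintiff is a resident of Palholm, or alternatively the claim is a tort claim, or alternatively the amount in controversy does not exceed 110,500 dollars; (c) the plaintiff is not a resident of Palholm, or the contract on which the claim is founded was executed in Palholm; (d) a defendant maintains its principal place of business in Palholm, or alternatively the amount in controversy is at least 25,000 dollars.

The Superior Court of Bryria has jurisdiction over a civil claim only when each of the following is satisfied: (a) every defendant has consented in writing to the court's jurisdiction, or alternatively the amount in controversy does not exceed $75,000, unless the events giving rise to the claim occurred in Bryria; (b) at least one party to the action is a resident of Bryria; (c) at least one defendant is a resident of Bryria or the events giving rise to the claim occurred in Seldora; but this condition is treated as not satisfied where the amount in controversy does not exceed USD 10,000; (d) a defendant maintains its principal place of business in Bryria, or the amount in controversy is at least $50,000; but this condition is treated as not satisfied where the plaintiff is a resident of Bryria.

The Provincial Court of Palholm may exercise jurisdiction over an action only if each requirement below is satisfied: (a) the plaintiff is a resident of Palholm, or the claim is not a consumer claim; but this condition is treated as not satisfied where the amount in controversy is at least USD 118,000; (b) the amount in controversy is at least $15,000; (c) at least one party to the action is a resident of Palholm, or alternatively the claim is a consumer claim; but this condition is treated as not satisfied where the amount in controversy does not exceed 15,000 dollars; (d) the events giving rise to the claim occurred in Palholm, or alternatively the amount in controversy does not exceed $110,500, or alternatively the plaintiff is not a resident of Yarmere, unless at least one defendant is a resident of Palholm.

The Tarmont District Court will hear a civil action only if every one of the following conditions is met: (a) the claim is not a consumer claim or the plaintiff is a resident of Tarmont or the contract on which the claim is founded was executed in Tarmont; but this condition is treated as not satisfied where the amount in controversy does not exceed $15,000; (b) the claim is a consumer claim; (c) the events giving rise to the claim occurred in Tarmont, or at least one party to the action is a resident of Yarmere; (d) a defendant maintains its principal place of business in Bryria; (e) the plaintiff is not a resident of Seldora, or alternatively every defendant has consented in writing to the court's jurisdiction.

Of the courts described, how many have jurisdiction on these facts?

The Palholm District Court:
  (a) No party resides in Palholm; the claim does not concern real property — none of the alternatives is met. Nor does the 'unless' clause help: no defendant resides in Palholm (they reside in Bryria, Seldora). Not met.
  (b) The amount in controversy is $110,500, within the 110,500 dollars ceiling, which satisfies one of the alternatives. Condition met.
  (c) The plaintiff resides in Yarmere, which is not Palholm, which satisfies one of the alternatives. Condition met.
  (d) The amount in controversy is $110,500, which meets the USD 25,000 floor, which satisfies one of the alternatives. Condition met.
  → The court lacks jurisdiction.
The Superior Court of Bryria:
  (a) No such written consent has been filed; the amount in controversy is $110,500, above the $75,000 ceiling — no alternative holds. But the operative events occurred in Bryria, and the 'unless' clause therefore excuses the requirement. Met.
  (b) Holtz Mercantile resides in Bryria. Condition met.
  (c) Holtz Mercantile resides in Bryria — that alternative is enough. The exception is not triggered, since the amount in controversy is $110,500, above the 10,000 dollars ceiling. Satisfied.
  (d) Holtz Mercantile has its principal place of business in Bryria, which satisfies one of the alternatives. The exception is not triggered, since the plaintiff resides in Yarmere, not Bryria. Condition met.
  → Every requirement is satisfied — jurisdiction.
The Provincial Court of Palholm:
  (a) The claim is an employment claim, not a consumer claim, which satisfies one of the alternatives. And the carve-out is inapplicable — the amount in controversy is $110,500, below the $118,000 floor. Satisfied.
  (b) The amount in controversy is USD 110,500, which meets the $15,000 floor. Satisfied.
  (c) No party resides in Palholm; the claim is an employment claim, not a consumer claim — no alternative holds. Not satisfied.
  (d) The amount in controversy is $110,500, within the $110,500 ceiling, which satisfies one of the alternatives. Condition met.
  → Not every requirement is met — no jurisdiction.
The Tarmont District Court:
  (a) The claim is an employment claim, not a consumer claim, which satisfies one of the alternatives. And the carve-out is inapplicable — the amount in controversy is USD 110,500, above the 15,000 dollars ceiling. Met.
  (b) The claim is an employment claim, not a consumer claim. Condition not met.
  (c) Rurik Fennick resides in Yarmere, so one alternative holds. Condition met.
  (d) Holtz Mercantile has its principal place of business in Bryria. Satisfied.
  (e) The plaintiff resides in Yarmere, which is not Seldora, which satisfies one of the alternatives. Satisfied.
  → No jurisdiction.
Courts with jurisdiction: the Superior Court of Bryria — 1 in total.

1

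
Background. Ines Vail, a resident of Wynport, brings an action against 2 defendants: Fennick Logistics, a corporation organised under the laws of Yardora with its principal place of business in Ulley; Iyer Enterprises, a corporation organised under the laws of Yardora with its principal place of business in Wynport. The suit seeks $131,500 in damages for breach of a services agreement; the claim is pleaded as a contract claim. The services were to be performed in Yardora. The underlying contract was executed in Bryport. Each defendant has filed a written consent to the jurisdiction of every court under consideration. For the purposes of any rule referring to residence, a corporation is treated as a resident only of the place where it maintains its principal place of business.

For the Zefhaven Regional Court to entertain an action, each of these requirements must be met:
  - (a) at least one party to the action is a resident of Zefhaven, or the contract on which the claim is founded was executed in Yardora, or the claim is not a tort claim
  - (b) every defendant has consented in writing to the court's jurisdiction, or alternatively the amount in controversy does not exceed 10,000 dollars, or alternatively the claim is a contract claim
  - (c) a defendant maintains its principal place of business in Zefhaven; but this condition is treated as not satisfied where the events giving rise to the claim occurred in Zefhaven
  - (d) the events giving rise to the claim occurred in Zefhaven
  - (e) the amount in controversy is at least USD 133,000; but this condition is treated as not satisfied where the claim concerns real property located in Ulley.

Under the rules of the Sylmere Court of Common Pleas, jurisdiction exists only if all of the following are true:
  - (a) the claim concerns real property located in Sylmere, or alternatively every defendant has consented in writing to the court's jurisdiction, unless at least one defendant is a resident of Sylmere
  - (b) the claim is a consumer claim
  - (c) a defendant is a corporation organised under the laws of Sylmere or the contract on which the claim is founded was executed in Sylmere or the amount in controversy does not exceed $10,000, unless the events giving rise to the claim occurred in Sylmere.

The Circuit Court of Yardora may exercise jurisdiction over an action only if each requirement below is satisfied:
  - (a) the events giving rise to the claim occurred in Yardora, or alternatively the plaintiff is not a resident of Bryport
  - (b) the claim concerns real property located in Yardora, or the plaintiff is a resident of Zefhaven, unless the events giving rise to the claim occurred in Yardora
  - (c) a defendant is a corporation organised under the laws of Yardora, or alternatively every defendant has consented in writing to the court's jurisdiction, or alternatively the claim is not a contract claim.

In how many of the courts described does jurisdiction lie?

1

The Zefhaven Regional Court:
  (a) The claim is a contract claim, not a tort claim, so one alternative holds. Condition met.
  (b) Every defendant has filed written consent, so this disjunct is met. Satisfied.
  (c) The corporate defendant(s) have their principal place of business in Ulley, Wynport, not Zefhaven. Not met.
  (d) The operative events occurred in Yardora, not Zefhaven. Not satisfied.
  (e) The amount in controversy is 131,500 dollars, below the 133,000 dollars floor. Not satisfied.
  → The court lacks jurisdiction.
The Sylmere Court of Common Pleas:
  (a) Every defendant has filed written consent — that alternative is enough. Condition met.
  (b) The claim is a contract claim, not a consumer claim. Not satisfied.
  (c) The corporate defendant(s) are organised in Yardora, not Sylmere; the contract was executed in Bryport, not Sylmere; the amount in controversy is $131,500, above the USD 10,000 ceiling — every alternative fails. The proviso offers no rescue either, since the operative events occurred in Yardora, not Sylmere. Not satisfied.
  → The court lacks jurisdiction.
The Circuit Court of Yardora:
  (a) The operative events occurred in Yardora, so one alternative holds. Met.
  (b) The claim does not concern real property; the plaintiff resides in Wynport, not Zefhaven — every alternative fails. However, the operative events occurred in Yardora, so the 'unless' proviso supplies this condition. Condition met.
  (c) Fennick Logistics is organised under the laws of Yardora, which satisfies one of the alternatives. Met.
  → Jurisdiction lies.
Courts with jurisdiction: the Circuit Court of Yardora — 1 in total.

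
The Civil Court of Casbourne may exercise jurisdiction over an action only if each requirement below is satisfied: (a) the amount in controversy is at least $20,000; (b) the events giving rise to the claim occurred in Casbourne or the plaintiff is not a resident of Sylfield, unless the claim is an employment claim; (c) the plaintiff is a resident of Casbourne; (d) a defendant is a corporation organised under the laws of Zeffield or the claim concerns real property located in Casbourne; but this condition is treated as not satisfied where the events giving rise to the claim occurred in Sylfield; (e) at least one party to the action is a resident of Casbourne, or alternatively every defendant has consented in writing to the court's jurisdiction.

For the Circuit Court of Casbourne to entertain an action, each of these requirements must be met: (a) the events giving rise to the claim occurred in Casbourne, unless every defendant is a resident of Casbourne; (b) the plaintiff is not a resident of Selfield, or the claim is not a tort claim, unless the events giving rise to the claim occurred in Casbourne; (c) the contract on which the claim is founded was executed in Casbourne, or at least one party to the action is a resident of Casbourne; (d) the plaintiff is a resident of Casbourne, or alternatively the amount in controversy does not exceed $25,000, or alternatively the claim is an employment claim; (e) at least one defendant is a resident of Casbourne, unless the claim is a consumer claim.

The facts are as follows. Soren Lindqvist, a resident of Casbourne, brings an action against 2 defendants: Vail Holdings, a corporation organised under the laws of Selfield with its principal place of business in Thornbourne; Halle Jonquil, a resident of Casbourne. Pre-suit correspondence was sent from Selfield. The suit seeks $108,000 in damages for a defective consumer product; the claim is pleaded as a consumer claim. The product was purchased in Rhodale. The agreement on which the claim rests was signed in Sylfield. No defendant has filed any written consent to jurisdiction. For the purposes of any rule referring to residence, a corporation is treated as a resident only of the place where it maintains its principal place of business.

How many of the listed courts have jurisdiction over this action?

0

The Civil Court of Casbourne:
  (a) The amount in controversy is USD 108,000, which meets the 20,000 dollars floor. Condition met.
  (b) The plaintiff resides in Casbourne, which is not Sylfield, so one alternative holds. Condition met.
  (c) The plaintiff resides in Casbourne. Satisfied.
  (d) The corporate defendant(s) are organised in Selfield, not Zeffield; the claim does not concern real property — every alternative fails. Condition not met.
  (e) Soren Lindqvist resides in Casbourne, which satisfies one of the alternatives. Condition met.
  → The court lacks jurisdiction.
The Circuit Court of Casbourne:
  (a) The operative events occurred in Rhodale, not Casbourne. And the defendants reside as follows — Vail Holdings in Thornbourne, Halle Jonquil in Casbourne — not all in Casbourne, so the proviso does not save it. Condition not met.
  (b) The plaintiff resides in Casbourne, which is not Selfield — that alternative is enough. Condition met.
  (c) Soren Lindqvist resides in Casbourne, so one alternative holds. Satisfied.
  (d) The plaintiff resides in Casbourne, which satisfies one of the alternatives. Satisfied.
  (e) Halle Jonquil resides in Casbourne. Condition met.
  → The court lacks jurisdiction.
No court satisfies all of its conditions.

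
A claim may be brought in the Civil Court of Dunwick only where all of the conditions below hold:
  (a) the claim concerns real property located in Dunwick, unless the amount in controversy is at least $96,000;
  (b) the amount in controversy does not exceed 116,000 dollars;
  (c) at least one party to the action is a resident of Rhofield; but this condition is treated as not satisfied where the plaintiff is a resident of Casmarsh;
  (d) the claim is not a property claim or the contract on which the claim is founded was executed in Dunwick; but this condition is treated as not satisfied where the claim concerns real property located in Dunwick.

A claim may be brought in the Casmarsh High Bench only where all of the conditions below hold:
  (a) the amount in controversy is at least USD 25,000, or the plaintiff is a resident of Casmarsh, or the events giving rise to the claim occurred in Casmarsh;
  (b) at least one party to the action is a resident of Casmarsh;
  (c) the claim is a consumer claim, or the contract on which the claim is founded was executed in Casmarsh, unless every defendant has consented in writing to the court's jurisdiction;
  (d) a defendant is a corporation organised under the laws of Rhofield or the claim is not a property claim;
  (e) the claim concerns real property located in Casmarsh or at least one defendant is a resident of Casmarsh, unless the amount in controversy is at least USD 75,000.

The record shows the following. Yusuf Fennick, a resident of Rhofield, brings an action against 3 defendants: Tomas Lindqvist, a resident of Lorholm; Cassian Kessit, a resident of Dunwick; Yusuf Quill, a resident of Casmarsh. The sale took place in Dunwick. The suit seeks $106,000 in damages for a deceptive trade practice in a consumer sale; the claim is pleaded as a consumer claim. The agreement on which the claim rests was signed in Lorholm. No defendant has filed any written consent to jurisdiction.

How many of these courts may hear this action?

The Civil Court of Dunwick:
  (a) The claim does not concern real property. But the amount in controversy is $106,000, which meets the $96,000 floor, and the 'unless' clause therefore excuses the requirement. Satisfied.
  (b) The amount in controversy is $106,000, within the 116,000 dollars ceiling. Satisfied.
  (c) Yusuf Fennick resides in Rhofield. The carve-out does not apply: the plaintiff resides in Rhofield, not Casmarsh. Satisfied.
  (d) The claim is a consumer claim, not a property claim, so one alternative holds. The carve-out does not apply: the claim does not concern real property. Condition met.
  → Jurisdiction lies.
The Casmarsh High Bench:
  (a) The amount in controversy is $106,000, which meets the 25,000 dollars floor — that alternative is enough. Met.
  (b) Yusuf Quill resides in Casmarsh. Condition met.
  (c) The claim is a consumer claim, which satisfies one of the alternatives. Met.
  (d) The claim is a consumer claim, not a property claim, so this disjunct is met. Condition met.
  (e) Yusuf Quill resides in Casmarsh, which satisfies one of the alternatives. Satisfied.
  → Every requirement is satisfied — jurisdiction.
Courts with jurisdiction: the Civil Court of Dunwick, the Casmarsh High Bench — 2 in total.

2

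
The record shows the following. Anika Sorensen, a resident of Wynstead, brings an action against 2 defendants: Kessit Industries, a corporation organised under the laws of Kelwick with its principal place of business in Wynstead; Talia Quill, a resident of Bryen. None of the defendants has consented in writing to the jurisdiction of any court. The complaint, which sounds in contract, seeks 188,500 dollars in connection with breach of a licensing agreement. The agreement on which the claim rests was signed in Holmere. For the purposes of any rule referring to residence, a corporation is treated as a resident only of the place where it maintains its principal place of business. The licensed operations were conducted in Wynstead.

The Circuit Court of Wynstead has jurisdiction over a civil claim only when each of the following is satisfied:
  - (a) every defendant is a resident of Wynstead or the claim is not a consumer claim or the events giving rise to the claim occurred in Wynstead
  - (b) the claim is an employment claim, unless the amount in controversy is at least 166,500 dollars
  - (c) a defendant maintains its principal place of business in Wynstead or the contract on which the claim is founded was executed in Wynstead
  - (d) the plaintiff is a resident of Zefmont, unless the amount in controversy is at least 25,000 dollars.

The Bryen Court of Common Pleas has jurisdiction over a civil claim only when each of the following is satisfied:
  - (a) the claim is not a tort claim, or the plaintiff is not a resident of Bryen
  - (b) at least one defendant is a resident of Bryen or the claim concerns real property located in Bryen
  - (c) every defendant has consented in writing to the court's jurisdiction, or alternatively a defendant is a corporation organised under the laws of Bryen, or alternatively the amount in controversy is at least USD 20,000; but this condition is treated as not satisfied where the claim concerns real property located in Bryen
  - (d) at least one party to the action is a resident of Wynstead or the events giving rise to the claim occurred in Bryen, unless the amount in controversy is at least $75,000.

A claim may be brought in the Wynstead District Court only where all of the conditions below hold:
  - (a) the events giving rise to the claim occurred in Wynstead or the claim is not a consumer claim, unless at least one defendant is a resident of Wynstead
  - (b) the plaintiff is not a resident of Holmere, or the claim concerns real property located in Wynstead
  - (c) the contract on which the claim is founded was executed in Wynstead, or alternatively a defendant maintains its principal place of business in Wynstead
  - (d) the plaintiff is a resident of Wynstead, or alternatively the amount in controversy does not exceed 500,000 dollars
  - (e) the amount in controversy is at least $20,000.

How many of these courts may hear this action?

3

The Circuit Court of Wynstead:
  (a) The claim is a contract claim, not a consumer claim, so one alternative holds. Satisfied.
  (b) The claim is a contract claim, not an employment claim. But the amount in controversy is $188,500, which meets the $166,500 floor, and the 'unless' clause therefore excuses the requirement. Met.
  (c) Kessit Industries has its principal place of business in Wynstead, so this disjunct is met. Met.
  (d) The plaintiff resides in Wynstead, not Zefmont. The proviso rescues it, though: the amount in controversy is $188,500, which meets the USD 25,000 floor. Satisfied.
  → The court has jurisdiction.
The Bryen Court of Common Pleas:
  (a) The claim is a contract claim, not a tort claim, so one alternative holds. Condition met.
  (b) Talia Quill resides in Bryen, so one alternative holds. Condition met.
  (c) The amount in controversy is USD 188,500, which meets the USD 20,000 floor, which satisfies one of the alternatives. The carve-out does not apply: the claim does not concern real property. Met.
  (d) Anika Sorensen resides in Wynstead — that alternative is enough. Met.
  → Jurisdiction lies.
The Wynstead District Court:
  (a) The operative events occurred in Wynstead, so this disjunct is met. Satisfied.
  (b) The plaintiff resides in Wynstead, which is not Holmere, so one alternative holds. Met.
  (c) Kessit Industries has its principal place of business in Wynstead — that alternative is enough. Satisfied.
  (d) The plaintiff resides in Wynstead — that alternative is enough. Condition met.
  (e) The amount in controversy is 188,500 dollars, which meets the USD 20,000 floor. Condition met.
  → All conditions met; jurisdiction exists.
Courts with jurisdiction: the Circuit Court of Wynstead, the Bryen Court of Common Pleas, the Wynstead District Court — 3 in total.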